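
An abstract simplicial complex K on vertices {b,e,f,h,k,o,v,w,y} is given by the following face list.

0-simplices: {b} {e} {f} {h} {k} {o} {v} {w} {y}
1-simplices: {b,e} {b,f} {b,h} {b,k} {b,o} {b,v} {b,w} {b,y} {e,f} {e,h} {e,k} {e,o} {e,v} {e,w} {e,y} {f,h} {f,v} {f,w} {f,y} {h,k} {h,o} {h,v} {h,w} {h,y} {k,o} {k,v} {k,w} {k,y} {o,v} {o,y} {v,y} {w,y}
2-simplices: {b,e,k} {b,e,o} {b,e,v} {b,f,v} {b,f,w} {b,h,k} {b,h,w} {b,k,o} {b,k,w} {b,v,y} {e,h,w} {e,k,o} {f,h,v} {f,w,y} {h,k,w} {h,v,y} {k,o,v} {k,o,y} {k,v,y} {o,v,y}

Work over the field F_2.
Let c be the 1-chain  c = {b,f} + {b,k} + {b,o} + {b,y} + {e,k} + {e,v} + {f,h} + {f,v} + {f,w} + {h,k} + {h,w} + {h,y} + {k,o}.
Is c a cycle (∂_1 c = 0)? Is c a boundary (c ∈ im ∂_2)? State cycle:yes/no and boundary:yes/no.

n_0=9 n_1=32 n_2=20  [Z2]
∂1: piv[be,bf,bh,bk,bo,bv,bw,by] rk=8  ker:ef,eh,ek,eo,ev,ew,ey,fh,fv,fw,fy,hk,ho,hv,hw,hy,ko,kv,kw,ky,ov,oy,vy,wy
∂2: piv[bek,beo,bev,bfv,bfw,bhk,bhw,bko,bkw,bvy,ehw,fhv,fwy,hvy,kov,koy,kvy] rk=17  ker:eko,hkw,ovy
∂1c = 0
c vs im∂2: reduces to 0 ⇒ boundary

cycle:yes boundary:yes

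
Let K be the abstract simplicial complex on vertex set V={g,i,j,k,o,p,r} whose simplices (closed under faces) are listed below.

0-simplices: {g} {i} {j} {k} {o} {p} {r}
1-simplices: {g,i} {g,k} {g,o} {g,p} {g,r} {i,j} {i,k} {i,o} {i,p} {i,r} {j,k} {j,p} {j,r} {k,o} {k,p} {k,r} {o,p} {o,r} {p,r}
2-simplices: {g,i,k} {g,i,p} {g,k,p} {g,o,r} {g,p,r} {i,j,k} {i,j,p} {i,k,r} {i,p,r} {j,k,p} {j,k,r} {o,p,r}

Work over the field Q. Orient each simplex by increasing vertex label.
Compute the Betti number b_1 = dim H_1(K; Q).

n_0=7 n_1=19 n_2=12  [Q]
∂1: piv[gi,gk,go,gp,gr,ij] rk=6  ker:ik,io,ip,ir,jk,jp,jr,ko,kp,kr,op,or,pr
∂2: piv[gik,gip,gkp,gor,gpr,ijk,ijp,ikr,ipr,jkr,opr] rk=11  ker:jkp
b_1=(19−6)−11=2

b_1=2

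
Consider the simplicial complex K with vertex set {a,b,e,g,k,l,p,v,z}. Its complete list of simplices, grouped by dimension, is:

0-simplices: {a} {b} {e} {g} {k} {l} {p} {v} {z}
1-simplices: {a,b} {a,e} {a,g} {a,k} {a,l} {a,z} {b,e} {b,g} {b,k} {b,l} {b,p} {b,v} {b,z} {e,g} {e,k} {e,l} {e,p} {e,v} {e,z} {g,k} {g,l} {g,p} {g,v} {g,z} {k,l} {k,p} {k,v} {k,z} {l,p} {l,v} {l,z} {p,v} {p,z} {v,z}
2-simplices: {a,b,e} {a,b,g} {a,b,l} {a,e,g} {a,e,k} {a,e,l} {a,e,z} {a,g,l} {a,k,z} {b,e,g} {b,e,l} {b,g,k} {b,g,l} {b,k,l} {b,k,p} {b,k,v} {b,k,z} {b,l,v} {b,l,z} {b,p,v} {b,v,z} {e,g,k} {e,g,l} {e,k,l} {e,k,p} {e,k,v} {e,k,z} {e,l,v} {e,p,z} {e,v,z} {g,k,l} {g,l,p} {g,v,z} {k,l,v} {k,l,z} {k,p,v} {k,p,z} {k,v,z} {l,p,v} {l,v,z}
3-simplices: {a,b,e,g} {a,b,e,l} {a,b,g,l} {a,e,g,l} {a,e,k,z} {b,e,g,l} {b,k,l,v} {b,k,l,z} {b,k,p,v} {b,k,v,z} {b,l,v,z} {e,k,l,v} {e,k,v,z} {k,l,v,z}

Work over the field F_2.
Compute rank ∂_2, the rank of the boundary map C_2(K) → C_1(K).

n_0=9 n_1=34 n_2=40 n_3=14  [Z2]
∂1: piv[ab,ae,ag,ak,al,az,bp,bv] rk=8  ker:be,bg,bk,bl,bz,eg,ek,el,ep,ev,ez,gk,gl,gp,gv,gz,kl,kp,kv,kz,lp,lv,lz,pv,pz,vz
∂2: piv[abe,abg,abl,aeg,aek,ael,aez,agl,akz,bgk,bkl,bkp,bkv,bkz,blv,blz,bpv,bvz,egk,ekp,ekv,epz,glp,gvz,lpv] rk=25  ker:beg,bel,bgl,egl,ekl,ekz,elv,evz,gkl,klv,klz,kpv,kpz,kvz,lvz
∂3: piv[abeg,abel,abgl,aegl,aekz,bklv,bklz,bkpv,bkvz,blvz,eklv,ekvz] rk=12  ker:begl,klvz
rk∂_2=25

rank∂_2=25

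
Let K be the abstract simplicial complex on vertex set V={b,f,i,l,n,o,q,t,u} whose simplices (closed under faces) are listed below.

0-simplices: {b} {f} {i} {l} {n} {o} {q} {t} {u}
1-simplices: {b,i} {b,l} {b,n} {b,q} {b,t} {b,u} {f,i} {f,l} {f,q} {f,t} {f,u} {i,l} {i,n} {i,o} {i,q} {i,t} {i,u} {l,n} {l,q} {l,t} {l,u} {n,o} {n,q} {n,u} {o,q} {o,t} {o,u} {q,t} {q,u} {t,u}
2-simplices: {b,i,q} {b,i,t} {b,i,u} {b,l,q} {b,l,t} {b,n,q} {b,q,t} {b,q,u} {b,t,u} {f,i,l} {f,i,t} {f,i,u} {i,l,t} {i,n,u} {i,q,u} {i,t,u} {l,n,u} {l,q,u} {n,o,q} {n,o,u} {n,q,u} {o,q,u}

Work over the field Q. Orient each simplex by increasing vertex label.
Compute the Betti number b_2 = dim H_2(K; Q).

n_0=9 n_1=30 n_2=22  [Q]
∂1: piv[bi,bl,bn,bq,bt,bu,fi,io] rk=8  ker:fl,fq,ft,fu,il,in,iq,it,iu,ln,lq,lt,lu,no,nq,nu,oq,ot,ou,qt,qu,tu
∂2: piv[biq,bit,biu,blq,blt,bnq,bqt,bqu,btu,fil,fit,fiu,ilt,inu,lnu,lqu,noq,nou,nqu] rk=19  ker:iqu,itu,oqu
b_2=(22−19)−0=3

b_2=3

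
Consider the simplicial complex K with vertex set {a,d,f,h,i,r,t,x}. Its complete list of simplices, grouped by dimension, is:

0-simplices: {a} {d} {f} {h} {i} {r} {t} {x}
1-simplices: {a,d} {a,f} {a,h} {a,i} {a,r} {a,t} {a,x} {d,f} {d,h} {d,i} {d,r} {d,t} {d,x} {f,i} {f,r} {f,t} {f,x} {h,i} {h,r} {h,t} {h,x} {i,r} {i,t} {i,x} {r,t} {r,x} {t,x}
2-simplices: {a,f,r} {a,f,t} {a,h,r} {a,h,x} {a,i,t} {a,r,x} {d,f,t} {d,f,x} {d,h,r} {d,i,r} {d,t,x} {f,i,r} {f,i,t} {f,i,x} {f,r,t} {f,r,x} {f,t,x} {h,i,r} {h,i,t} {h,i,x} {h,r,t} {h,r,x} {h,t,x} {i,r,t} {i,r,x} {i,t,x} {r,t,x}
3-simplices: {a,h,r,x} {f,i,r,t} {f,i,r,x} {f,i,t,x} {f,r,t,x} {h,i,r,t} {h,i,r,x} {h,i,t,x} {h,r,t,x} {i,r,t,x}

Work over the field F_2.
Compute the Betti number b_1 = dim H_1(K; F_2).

n_0=8 n_1=27 n_2=27 n_3=10  [Z2]
∂1: piv[ad,af,ah,ai,ar,at,ax] rk=7  ker:df,dh,di,dr,dt,dx,fi,fr,ft,fx,hi,hr,ht,hx,ir,it,ix,rt,rx,tx
∂2: piv[afr,aft,ahr,ahx,ait,arx,dft,dfx,dhr,dir,dtx,fir,fit,fix,frt,frx,hir,hit] rk=18  ker:ftx,hix,hrt,hrx,htx,irt,irx,itx,rtx
∂3: piv[ahrx,firt,firx,fitx,frtx,hirt,hirx,hitx] rk=8  ker:hrtx,irtx
b_1=(27−7)−18=2

b_1=2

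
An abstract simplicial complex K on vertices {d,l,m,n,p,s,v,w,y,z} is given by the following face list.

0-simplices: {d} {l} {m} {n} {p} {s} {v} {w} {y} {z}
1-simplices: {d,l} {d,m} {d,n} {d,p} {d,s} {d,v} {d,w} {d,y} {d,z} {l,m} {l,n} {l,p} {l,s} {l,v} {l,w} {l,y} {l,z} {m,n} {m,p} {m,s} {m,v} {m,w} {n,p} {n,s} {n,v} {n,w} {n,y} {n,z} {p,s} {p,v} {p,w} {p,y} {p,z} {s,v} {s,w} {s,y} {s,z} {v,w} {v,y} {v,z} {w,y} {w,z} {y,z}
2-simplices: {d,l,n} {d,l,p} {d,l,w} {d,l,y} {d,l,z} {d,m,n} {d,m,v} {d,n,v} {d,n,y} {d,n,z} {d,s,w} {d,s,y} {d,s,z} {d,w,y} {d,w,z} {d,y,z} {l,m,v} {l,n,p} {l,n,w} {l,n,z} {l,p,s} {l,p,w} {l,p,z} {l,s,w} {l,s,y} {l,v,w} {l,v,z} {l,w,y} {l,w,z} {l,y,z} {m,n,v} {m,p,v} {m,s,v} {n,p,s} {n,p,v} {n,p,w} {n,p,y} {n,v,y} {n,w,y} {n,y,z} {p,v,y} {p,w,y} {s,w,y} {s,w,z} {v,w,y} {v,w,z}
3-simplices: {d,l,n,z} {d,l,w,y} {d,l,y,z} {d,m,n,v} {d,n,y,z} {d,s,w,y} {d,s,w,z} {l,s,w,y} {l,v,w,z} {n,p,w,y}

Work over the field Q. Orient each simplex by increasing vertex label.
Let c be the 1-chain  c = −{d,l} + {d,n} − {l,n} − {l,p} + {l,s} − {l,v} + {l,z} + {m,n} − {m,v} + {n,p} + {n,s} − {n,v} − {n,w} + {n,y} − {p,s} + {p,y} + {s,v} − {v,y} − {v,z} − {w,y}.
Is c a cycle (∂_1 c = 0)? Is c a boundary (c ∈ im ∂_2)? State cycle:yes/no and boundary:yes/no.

n_0=10 n_1=43 n_2=46 n_3=10  [Q]
∂1: piv[dl,dm,dn,dp,ds,dv,dw,dy,dz] rk=9  ker:lm,ln,lp,ls,lv,lw,ly,lz,mn,mp,ms,mv,mw,np,ns,nv,nw,ny,nz,ps,pv,pw,py,pz,sv,sw,sy,sz,vw,vy,vz,wy,wz,yz
∂2: piv[dln,dlp,dlw,dly,dlz,dmn,dmv,dnv,dny,dnz,dsw,dsy,dsz,dwy,dwz,dyz,lmv,lnp,lnw,lps,lpw,lpz,lsw,lvw,lvz,mpv,msv,nps,npv,npy,nvy,vwy] rk=32  ker:lnz,lsy,lwy,lwz,lyz,mnv,npw,nwy,nyz,pvy,pwy,swy,swz,vwz
∂3: piv[dlnz,dlwy,dlyz,dmnv,dnyz,dswy,dswz,lswy,lvwz,npwy] rk=10
∂1c = 0
c vs im∂2: residual ≠ 0 ⇒ not boundary

cycle:yes boundary:no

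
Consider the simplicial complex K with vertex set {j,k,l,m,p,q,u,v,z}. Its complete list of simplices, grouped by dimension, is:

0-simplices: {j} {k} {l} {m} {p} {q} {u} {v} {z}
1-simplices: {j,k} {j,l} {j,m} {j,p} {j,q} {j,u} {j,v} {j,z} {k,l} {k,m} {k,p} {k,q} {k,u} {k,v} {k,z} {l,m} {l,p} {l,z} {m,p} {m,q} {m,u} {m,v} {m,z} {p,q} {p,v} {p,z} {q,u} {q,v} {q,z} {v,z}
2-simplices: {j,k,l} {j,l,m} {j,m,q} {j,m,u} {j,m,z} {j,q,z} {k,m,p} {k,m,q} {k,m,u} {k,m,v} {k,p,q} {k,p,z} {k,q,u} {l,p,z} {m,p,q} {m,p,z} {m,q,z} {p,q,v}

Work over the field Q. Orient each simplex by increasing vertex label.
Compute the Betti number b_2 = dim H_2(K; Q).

n_0=9 n_1=30 n_2=18  [Q]
∂1: piv[jk,jl,jm,jp,jq,ju,jv,jz] rk=8  ker:kl,km,kp,kq,ku,kv,kz,lm,lp,lz,mp,mq,mu,mv,mz,pq,pv,pz,qu,qv,qz,vz
∂2: piv[jkl,jlm,jmq,jmu,jmz,jqz,kmp,kmq,kmu,kmv,kpq,kpz,kqu,lpz,mpz,pqv] rk=16  ker:mpq,mqz
b_2=(18−16)−0=2

b_2=2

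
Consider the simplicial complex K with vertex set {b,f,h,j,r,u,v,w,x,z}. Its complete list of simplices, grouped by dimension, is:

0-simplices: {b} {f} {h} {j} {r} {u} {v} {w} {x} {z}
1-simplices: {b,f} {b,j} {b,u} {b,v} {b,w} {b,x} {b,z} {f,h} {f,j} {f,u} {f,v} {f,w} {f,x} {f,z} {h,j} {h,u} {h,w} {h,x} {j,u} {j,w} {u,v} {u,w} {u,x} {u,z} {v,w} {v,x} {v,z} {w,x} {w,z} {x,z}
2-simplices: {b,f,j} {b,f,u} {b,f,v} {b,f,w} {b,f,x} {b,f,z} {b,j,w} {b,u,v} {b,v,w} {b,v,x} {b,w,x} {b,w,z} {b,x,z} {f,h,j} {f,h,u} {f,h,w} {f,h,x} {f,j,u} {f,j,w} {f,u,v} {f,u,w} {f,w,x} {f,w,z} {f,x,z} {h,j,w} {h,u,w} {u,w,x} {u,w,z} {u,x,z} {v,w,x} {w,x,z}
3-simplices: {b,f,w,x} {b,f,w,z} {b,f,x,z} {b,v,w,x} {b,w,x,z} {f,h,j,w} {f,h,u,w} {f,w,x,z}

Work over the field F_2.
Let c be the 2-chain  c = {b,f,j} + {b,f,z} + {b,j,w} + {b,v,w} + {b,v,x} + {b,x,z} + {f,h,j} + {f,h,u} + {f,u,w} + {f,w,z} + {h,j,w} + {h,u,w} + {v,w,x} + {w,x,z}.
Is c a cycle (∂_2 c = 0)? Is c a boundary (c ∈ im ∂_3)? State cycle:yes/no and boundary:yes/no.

n_0=10 n_1=30 n_2=31 n_3=8  [Z2]
∂1: piv[bf,bj,bu,bv,bw,bx,bz,fh] rk=8  ker:fj,fu,fv,fw,fx,fz,hj,hu,hw,hx,ju,jw,uv,uw,ux,uz,vw,vx,vz,wx,wz,xz
∂2: piv[bfj,bfu,bfv,bfw,bfx,bfz,bjw,buv,bvw,bvx,bwx,bwz,bxz,fhj,fhu,fhw,fhx,fju,fuw,uwx,uwz] rk=21  ker:fjw,fuv,fwx,fwz,fxz,hjw,huw,uxz,vwx,wxz
∂3: piv[bfwx,bfwz,bfxz,bvwx,bwxz,fhjw,fhuw] rk=7  ker:fwxz
∂2c = 0
c vs im∂3: residual ≠ 0 ⇒ not boundary

cycle:yes boundary:no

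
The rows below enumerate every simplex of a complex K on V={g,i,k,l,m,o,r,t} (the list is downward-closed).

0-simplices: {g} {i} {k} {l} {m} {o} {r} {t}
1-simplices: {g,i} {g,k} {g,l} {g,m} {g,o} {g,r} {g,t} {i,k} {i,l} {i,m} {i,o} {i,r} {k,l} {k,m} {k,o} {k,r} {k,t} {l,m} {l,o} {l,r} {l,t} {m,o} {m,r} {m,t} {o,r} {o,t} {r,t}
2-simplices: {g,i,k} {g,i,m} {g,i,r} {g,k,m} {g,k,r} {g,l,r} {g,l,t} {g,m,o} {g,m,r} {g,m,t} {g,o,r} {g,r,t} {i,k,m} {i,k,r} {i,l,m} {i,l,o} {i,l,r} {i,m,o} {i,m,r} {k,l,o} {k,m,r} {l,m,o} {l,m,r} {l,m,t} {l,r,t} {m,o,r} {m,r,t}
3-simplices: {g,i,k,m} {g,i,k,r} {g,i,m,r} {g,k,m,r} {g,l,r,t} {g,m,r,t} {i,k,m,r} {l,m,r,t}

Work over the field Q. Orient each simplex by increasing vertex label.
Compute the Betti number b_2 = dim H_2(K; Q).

b_2=3

n_0=8 n_1=27 n_2=27 n_3=8  [Q]
∂1: piv[gi,gk,gl,gm,go,gr,gt] rk=7  ker:ik,il,im,io,ir,kl,km,ko,kr,kt,lm,lo,lr,lt,mo,mr,mt,or,ot,rt
∂2: piv[gik,gim,gir,gkm,gkr,glr,glt,gmo,gmr,gmt,gor,grt,ilm,ilo,ilr,imo,klo] rk=17  ker:ikm,ikr,imr,kmr,lmo,lmr,lmt,lrt,mor,mrt
∂3: piv[gikm,gikr,gimr,gkmr,glrt,gmrt,lmrt] rk=7  ker:ikmr
b_2=(27−17)−7=3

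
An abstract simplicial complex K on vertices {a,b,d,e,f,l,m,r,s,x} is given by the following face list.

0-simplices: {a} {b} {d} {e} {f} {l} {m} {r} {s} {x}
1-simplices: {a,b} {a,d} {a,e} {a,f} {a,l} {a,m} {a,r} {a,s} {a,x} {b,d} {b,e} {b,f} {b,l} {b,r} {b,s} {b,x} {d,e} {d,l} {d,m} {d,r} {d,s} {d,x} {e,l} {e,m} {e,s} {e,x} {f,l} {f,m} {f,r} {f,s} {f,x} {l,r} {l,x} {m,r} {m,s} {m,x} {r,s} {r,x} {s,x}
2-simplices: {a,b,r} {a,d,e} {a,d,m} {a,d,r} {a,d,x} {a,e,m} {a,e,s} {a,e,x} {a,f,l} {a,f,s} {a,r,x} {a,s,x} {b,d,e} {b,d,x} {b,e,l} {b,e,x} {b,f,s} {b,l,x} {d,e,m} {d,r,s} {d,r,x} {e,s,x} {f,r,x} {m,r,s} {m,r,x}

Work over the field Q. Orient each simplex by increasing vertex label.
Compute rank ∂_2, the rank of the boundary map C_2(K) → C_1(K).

n_0=10 n_1=39 n_2=25  [Q]
∂1: piv[ab,ad,ae,af,al,am,ar,as,ax] rk=9  ker:bd,be,bf,bl,br,bs,bx,de,dl,dm,dr,ds,dx,el,em,es,ex,fl,fm,fr,fs,fx,lr,lx,mr,ms,mx,rs,rx,sx
∂2: piv[abr,ade,adm,adr,adx,aem,aes,aex,afl,afs,arx,asx,bde,bdx,bel,bfs,blx,drs,frx,mrs,mrx] rk=21  ker:bex,dem,drx,esx
rk∂_2=21

rank∂_2=21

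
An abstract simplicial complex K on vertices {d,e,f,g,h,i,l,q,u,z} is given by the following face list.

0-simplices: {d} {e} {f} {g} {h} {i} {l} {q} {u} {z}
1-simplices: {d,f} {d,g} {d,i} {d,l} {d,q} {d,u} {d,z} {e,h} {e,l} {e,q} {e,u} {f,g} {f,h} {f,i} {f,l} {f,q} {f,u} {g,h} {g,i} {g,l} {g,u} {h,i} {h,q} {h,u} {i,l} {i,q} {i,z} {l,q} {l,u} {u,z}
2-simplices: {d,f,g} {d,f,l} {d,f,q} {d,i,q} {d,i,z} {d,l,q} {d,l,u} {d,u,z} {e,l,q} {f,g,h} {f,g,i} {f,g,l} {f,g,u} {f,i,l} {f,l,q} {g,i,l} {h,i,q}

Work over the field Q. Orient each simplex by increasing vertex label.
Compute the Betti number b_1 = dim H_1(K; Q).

n_0=10 n_1=30 n_2=17  [Q]
∂1: piv[df,dg,di,dl,dq,du,dz,eh,el] rk=9  ker:eq,eu,fg,fh,fi,fl,fq,fu,gh,gi,gl,gu,hi,hq,hu,il,iq,iz,lq,lu,uz
∂2: piv[dfg,dfl,dfq,diq,diz,dlq,dlu,duz,elq,fgh,fgi,fgl,fgu,fil,hiq] rk=15  ker:flq,gil
b_1=(30−9)−15=6

b_1=6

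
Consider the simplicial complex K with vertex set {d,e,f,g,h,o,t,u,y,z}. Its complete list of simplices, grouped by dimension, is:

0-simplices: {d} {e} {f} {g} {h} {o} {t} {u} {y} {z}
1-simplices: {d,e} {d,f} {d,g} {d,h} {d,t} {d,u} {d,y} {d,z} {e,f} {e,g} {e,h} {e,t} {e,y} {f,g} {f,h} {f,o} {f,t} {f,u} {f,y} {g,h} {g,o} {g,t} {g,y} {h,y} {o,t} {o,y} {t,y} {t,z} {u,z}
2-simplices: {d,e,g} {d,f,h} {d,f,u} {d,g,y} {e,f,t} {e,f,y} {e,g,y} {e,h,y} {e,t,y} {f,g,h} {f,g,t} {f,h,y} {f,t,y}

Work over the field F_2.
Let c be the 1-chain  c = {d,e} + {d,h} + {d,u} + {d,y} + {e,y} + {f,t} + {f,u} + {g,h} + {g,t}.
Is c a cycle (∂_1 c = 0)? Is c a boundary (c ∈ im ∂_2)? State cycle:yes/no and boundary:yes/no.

cycle:yes boundary:yes

n_0=10 n_1=29 n_2=13  [Z2]
∂1: piv[de,df,dg,dh,dt,du,dy,dz,fo] rk=9  ker:ef,eg,eh,et,ey,fg,fh,ft,fu,fy,gh,go,gt,gy,hy,ot,oy,ty,tz,uz
∂2: piv[deg,dfh,dfu,dgy,eft,efy,egy,ehy,ety,fgh,fgt,fhy] rk=12  ker:fty
∂1c = 0
c vs im∂2: reduces to 0 ⇒ boundary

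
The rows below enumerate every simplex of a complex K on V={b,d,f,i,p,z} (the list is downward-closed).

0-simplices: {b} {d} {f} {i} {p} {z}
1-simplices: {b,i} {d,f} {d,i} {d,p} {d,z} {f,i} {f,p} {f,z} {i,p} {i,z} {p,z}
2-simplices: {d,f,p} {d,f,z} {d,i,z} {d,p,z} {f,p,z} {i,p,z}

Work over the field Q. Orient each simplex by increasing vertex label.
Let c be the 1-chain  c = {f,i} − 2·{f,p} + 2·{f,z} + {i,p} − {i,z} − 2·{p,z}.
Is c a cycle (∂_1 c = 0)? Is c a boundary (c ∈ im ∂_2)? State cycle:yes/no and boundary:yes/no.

cycle:no boundary:no

n_0=6 n_1=11 n_2=6  [Q]
∂1: piv[bi,df,di,dp,dz] rk=5  ker:fi,fp,fz,ip,iz,pz
∂2: piv[dfp,dfz,diz,dpz,ipz] rk=5  ker:fpz
∂1c = −{f} + {i} + {p} − {z}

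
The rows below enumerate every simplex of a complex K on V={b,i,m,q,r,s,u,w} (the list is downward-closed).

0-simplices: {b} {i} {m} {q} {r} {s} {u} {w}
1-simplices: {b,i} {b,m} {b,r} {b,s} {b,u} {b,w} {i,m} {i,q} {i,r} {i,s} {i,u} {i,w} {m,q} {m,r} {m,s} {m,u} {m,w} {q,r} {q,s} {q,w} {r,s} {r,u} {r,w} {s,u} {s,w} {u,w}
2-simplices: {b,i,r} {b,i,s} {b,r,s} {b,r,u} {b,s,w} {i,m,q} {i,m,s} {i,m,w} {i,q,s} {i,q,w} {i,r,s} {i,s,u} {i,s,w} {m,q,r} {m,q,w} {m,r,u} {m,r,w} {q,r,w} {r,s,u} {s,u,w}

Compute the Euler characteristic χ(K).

χ(K)=2

n_0=8 n_1=26 n_2=20
χ=+8−26+20=2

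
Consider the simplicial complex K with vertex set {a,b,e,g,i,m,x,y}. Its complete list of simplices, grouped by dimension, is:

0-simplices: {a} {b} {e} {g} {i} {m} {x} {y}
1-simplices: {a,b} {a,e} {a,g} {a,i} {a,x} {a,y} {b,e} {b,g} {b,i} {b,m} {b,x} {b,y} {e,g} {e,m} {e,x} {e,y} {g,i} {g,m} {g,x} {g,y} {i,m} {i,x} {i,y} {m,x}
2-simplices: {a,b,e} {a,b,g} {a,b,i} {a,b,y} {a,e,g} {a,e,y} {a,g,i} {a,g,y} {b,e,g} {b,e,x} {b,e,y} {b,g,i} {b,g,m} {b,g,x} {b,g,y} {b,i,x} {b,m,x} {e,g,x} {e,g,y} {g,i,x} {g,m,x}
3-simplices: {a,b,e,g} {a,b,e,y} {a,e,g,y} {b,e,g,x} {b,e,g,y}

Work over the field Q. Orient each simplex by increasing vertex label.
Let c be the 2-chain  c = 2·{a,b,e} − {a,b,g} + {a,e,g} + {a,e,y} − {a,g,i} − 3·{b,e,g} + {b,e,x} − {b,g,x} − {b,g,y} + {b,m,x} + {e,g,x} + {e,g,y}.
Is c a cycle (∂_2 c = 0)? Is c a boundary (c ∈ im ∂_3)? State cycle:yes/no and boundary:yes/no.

cycle:no boundary:no

n_0=8 n_1=24 n_2=21 n_3=5  [Q]
∂1: piv[ab,ae,ag,ai,ax,ay,bm] rk=7  ker:be,bg,bi,bx,by,eg,em,ex,ey,gi,gm,gx,gy,im,ix,iy,mx
∂2: piv[abe,abg,abi,aby,aeg,aey,agi,agy,bex,bgm,bgx,bix,bmx] rk=13  ker:beg,bey,bgi,bgy,egx,egy,gix,gmx
∂3: piv[abeg,abey,aegy,begx,begy] rk=5
∂2c = {a,b} − {a,g} + {a,i} − {a,y} + {b,m} − {b,x} + {b,y} − {g,i} + {m,x}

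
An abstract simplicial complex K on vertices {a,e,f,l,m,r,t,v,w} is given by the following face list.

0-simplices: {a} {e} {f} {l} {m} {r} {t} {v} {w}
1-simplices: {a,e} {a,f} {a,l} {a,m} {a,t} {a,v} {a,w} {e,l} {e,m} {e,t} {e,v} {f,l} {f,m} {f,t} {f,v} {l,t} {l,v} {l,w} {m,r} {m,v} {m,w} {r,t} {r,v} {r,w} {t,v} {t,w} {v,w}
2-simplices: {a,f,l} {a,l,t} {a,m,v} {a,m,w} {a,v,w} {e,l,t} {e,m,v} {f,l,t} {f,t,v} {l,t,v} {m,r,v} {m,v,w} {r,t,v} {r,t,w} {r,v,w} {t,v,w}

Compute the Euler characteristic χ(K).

n_0=9 n_1=27 n_2=16
χ=+9−27+16=-2

χ(K)=-2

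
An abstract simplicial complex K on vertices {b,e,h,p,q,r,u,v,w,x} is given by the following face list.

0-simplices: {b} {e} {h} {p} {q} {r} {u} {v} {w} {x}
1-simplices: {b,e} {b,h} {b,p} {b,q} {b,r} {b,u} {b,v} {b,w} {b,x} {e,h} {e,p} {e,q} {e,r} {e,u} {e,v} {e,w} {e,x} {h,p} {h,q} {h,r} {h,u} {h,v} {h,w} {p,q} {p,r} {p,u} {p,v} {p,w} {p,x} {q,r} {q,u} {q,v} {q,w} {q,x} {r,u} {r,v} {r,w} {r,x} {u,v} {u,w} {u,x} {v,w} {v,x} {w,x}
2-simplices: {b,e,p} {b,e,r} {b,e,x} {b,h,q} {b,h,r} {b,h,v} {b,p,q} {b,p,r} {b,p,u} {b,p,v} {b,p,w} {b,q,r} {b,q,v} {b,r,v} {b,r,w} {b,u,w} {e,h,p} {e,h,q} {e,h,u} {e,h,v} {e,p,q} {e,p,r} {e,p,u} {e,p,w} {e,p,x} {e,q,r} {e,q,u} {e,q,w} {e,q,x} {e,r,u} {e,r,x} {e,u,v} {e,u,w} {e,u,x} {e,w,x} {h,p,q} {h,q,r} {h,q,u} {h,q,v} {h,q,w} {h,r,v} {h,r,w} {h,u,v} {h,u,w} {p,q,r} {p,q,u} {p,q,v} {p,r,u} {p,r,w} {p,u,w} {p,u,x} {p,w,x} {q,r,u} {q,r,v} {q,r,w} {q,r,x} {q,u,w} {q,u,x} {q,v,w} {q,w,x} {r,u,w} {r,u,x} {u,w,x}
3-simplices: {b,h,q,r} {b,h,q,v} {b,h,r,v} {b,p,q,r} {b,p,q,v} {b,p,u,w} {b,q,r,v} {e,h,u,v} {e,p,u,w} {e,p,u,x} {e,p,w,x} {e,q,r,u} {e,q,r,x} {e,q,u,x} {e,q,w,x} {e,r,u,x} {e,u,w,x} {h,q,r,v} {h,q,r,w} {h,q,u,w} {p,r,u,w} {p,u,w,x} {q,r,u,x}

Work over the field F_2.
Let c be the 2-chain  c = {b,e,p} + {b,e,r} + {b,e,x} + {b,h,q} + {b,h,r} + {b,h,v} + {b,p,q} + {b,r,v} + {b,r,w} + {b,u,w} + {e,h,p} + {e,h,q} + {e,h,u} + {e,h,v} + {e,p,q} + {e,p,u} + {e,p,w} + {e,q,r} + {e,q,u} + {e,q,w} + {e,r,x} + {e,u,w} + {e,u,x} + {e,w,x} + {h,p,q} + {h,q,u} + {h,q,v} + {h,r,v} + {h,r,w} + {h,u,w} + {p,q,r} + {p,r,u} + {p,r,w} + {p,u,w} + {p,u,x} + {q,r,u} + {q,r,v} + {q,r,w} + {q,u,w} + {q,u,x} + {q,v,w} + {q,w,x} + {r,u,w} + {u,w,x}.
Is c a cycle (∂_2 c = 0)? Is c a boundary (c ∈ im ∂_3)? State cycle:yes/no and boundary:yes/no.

n_0=10 n_1=44 n_2=63 n_3=23  [Z2]
∂1: piv[be,bh,bp,bq,br,bu,bv,bw,bx] rk=9  ker:eh,ep,eq,er,eu,ev,ew,ex,hp,hq,hr,hu,hv,hw,pq,pr,pu,pv,pw,px,qr,qu,qv,qw,qx,ru,rv,rw,rx,uv,uw,ux,vw,vx,wx
∂2: piv[bep,ber,bex,bhq,bhr,bhv,bpq,bpr,bpu,bpv,bpw,bqr,bqv,brv,brw,buw,ehp,ehq,ehu,ehv,epq,epu,epw,epx,equ,eqw,eqx,eru,erx,euv,eux,ewx,hqw,qvw] rk=34  ker:epr,eqr,euw,hpq,hqr,hqu,hqv,hrv,hrw,huv,huw,pqr,pqu,pqv,pru,prw,puw,pux,pwx,qru,qrv,qrw,qrx,quw,qux,qwx,ruw,rux,uwx
∂3: piv[bhqr,bhqv,bhrv,bpqr,bpqv,bpuw,bqrv,ehuv,epuw,epux,epwx,eqru,eqrx,equx,eqwx,erux,euwx,hqrw,hquw,pruw] rk=20  ker:hqrv,puwx,qrux
∂2c = {b,e} + {b,h} + {b,u} + {b,x} + {e,p} + {e,q} + {e,r} + {e,u} + {e,v} + {h,q} + {h,r} + {h,u} + {p,r} + {p,w} + {p,x} + {q,r} + {q,u} + {q,v} + {q,w} + {r,u} + {r,v} + {r,w} + {r,x} + {u,w} + {v,w} + {w,x}

cycle:no boundary:no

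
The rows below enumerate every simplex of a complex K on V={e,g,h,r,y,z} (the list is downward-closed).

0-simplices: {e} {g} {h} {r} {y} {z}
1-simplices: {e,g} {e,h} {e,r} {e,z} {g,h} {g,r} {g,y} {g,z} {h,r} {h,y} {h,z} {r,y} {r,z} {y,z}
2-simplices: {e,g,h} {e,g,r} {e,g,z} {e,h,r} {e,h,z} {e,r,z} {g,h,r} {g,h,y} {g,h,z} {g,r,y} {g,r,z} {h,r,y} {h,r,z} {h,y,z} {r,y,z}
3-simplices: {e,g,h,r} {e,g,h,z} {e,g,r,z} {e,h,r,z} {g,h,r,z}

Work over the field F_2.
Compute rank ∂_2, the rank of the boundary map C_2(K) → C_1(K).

rank∂_2=9

n_0=6 n_1=14 n_2=15 n_3=5  [Z2]
∂1: piv[eg,eh,er,ez,gy] rk=5  ker:gh,gr,gz,hr,hy,hz,ry,rz,yz
∂2: piv[egh,egr,egz,ehr,ehz,erz,ghy,gry,hyz] rk=9  ker:ghr,ghz,grz,hry,hrz,ryz
∂3: piv[eghr,eghz,egrz,ehrz] rk=4  ker:ghrz
rk∂_2=9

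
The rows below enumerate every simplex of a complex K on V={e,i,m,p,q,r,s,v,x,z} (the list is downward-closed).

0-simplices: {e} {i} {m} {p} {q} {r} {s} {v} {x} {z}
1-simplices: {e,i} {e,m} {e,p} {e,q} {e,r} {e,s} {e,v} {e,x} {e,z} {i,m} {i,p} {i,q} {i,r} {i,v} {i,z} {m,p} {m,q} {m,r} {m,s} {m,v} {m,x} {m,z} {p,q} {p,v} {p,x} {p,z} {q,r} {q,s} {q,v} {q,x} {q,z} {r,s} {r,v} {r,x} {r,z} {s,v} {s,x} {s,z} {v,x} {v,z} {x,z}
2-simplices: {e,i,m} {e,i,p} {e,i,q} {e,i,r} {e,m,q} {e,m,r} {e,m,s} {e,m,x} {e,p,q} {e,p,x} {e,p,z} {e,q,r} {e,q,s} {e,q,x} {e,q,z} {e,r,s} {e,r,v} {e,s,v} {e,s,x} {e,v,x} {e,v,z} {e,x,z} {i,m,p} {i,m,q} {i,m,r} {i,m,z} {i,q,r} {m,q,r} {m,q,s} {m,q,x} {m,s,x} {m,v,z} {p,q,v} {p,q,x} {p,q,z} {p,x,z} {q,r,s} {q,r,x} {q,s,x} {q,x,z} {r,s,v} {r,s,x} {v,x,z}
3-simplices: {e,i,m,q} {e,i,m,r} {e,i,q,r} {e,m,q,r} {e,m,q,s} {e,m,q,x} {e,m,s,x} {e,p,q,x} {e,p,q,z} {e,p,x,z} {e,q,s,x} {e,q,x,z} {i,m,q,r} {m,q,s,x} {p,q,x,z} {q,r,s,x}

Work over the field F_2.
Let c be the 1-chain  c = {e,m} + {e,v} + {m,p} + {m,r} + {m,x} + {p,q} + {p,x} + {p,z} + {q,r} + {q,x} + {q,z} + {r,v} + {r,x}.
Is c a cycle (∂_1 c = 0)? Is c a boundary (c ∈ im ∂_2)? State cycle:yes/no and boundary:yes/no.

cycle:yes boundary:yes

n_0=10 n_1=41 n_2=43 n_3=16  [Z2]
∂1: piv[ei,em,ep,eq,er,es,ev,ex,ez] rk=9  ker:im,ip,iq,ir,iv,iz,mp,mq,mr,ms,mv,mx,mz,pq,pv,px,pz,qr,qs,qv,qx,qz,rs,rv,rx,rz,sv,sx,sz,vx,vz,xz
∂2: piv[eim,eip,eiq,eir,emq,emr,ems,emx,epq,epx,epz,eqr,eqs,eqx,eqz,ers,erv,esv,esx,evx,evz,exz,imp,imz,mvz,pqv,qrx] rk=27  ker:imq,imr,iqr,mqr,mqs,mqx,msx,pqx,pqz,pxz,qrs,qsx,qxz,rsv,rsx,vxz
∂3: piv[eimq,eimr,eiqr,emqr,emqs,emqx,emsx,epqx,epqz,epxz,eqsx,eqxz,qrsx] rk=13  ker:imqr,mqsx,pqxz
∂1c = 0
c vs im∂2: reduces to 0 ⇒ boundary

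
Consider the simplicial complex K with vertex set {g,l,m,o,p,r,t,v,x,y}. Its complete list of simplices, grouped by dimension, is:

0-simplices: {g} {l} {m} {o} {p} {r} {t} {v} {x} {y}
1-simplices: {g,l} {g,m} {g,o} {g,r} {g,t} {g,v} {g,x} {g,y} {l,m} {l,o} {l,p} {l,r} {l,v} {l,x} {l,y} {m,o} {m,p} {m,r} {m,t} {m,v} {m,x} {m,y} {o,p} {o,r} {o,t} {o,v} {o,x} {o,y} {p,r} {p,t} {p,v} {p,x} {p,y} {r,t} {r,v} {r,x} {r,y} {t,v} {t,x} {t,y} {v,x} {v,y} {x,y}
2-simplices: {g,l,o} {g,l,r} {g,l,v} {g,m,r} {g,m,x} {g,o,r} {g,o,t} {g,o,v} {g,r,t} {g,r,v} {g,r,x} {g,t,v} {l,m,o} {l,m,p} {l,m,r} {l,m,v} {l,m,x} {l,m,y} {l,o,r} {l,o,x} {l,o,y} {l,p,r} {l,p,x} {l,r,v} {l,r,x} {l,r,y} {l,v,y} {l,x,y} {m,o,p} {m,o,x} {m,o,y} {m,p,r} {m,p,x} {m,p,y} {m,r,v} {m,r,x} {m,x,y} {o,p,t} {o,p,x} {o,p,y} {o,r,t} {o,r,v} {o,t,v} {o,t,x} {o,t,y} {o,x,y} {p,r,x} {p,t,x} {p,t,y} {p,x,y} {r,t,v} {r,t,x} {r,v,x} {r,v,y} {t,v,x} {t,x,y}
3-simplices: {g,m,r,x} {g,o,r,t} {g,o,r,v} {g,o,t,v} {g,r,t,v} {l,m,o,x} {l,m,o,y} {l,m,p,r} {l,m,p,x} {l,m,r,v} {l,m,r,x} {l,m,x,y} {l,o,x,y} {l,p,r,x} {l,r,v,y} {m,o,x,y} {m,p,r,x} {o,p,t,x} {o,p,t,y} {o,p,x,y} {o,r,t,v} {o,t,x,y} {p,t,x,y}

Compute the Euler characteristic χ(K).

χ(K)=0

n_0=10 n_1=43 n_2=56 n_3=23
χ=+10−43+56−23=0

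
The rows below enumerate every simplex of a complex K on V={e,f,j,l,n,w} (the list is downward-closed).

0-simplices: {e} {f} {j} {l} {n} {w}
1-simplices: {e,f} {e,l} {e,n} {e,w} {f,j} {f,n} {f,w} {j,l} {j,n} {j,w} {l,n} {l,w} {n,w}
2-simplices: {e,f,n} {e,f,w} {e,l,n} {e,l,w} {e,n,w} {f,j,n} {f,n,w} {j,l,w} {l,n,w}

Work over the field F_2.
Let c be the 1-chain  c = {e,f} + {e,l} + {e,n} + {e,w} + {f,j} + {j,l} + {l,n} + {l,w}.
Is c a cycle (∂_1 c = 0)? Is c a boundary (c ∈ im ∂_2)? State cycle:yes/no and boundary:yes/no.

n_0=6 n_1=13 n_2=9  [Z2]
∂1: piv[ef,el,en,ew,fj] rk=5  ker:fn,fw,jl,jn,jw,ln,lw,nw
∂2: piv[efn,efw,eln,elw,enw,fjn,jlw] rk=7  ker:fnw,lnw
∂1c = 0
c vs im∂2: residual ≠ 0 ⇒ not boundary

cycle:yes boundary:no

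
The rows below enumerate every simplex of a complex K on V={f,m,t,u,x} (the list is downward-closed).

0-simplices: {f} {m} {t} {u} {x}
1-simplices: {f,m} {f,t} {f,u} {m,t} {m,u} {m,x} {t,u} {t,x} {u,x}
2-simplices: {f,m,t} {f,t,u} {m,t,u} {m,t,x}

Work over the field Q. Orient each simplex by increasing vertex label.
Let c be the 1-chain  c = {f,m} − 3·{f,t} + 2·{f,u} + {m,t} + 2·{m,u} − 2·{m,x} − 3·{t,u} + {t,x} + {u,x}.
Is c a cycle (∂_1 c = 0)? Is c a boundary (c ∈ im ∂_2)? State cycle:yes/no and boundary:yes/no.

cycle:yes boundary:no

n_0=5 n_1=9 n_2=4  [Q]
∂1: piv[fm,ft,fu,mx] rk=4  ker:mt,mu,tu,tx,ux
∂2: piv[fmt,ftu,mtu,mtx] rk=4
∂1c = 0
c vs im∂2: residual ≠ 0 ⇒ not boundary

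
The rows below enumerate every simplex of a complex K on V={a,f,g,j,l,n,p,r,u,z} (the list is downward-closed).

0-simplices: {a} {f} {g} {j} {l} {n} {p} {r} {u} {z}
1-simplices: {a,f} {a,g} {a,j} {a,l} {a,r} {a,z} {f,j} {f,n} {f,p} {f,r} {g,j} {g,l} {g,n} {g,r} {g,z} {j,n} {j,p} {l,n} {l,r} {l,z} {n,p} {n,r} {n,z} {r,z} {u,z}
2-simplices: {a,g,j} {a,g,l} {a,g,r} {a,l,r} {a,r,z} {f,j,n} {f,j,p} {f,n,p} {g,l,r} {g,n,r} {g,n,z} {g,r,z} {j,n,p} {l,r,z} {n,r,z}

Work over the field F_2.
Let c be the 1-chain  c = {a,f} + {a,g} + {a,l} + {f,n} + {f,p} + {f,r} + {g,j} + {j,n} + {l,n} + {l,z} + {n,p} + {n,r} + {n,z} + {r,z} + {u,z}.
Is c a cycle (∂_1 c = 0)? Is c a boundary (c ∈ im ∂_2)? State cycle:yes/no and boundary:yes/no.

n_0=10 n_1=25 n_2=15  [Z2]
∂1: piv[af,ag,aj,al,ar,az,fn,fp,uz] rk=9  ker:fj,fr,gj,gl,gn,gr,gz,jn,jp,ln,lr,lz,np,nr,nz,rz
∂2: piv[agj,agl,agr,alr,arz,fjn,fjp,fnp,gnr,gnz,grz,lrz] rk=12  ker:glr,jnp,nrz
∂1c = {a} + {l} + {r} + {u}

cycle:no boundary:no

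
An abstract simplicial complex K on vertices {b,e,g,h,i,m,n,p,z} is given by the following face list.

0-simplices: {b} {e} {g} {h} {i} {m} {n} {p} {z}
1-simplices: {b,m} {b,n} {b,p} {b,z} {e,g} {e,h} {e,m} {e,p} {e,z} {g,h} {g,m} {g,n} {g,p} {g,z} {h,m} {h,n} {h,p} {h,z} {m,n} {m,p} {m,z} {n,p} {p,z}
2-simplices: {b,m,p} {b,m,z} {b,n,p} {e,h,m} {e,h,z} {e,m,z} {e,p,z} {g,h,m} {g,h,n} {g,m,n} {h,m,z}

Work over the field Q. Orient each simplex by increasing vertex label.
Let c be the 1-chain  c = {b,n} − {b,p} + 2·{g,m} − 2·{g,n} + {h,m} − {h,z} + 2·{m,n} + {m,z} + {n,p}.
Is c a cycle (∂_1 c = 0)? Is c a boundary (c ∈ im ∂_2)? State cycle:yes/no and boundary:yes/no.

n_0=9 n_1=23 n_2=11  [Q]
∂1: piv[bm,bn,bp,bz,eg,eh,em] rk=7  ker:ep,ez,gh,gm,gn,gp,gz,hm,hn,hp,hz,mn,mp,mz,np,pz
∂2: piv[bmp,bmz,bnp,ehm,ehz,emz,epz,ghm,ghn,gmn] rk=10  ker:hmz
∂1c = 0
c vs im∂2: reduces to 0 ⇒ boundary

cycle:yes boundary:yes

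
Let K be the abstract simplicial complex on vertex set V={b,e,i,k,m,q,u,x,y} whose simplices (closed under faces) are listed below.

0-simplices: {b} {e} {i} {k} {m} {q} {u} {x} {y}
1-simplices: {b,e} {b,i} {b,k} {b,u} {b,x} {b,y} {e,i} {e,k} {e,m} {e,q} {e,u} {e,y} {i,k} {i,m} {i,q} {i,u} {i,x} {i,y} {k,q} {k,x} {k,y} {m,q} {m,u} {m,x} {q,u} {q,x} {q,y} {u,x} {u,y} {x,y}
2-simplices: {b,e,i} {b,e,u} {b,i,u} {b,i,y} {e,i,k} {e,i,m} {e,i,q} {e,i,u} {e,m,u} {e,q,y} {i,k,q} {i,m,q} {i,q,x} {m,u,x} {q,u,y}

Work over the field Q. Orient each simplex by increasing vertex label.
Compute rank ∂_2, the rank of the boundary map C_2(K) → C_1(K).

rank∂_2=14

n_0=9 n_1=30 n_2=15  [Q]
∂1: piv[be,bi,bk,bu,bx,by,em,eq] rk=8  ker:ei,ek,eu,ey,ik,im,iq,iu,ix,iy,kq,kx,ky,mq,mu,mx,qu,qx,qy,ux,uy,xy
∂2: piv[bei,beu,biu,biy,eik,eim,eiq,emu,eqy,ikq,imq,iqx,mux,quy] rk=14  ker:eiu
rk∂_2=14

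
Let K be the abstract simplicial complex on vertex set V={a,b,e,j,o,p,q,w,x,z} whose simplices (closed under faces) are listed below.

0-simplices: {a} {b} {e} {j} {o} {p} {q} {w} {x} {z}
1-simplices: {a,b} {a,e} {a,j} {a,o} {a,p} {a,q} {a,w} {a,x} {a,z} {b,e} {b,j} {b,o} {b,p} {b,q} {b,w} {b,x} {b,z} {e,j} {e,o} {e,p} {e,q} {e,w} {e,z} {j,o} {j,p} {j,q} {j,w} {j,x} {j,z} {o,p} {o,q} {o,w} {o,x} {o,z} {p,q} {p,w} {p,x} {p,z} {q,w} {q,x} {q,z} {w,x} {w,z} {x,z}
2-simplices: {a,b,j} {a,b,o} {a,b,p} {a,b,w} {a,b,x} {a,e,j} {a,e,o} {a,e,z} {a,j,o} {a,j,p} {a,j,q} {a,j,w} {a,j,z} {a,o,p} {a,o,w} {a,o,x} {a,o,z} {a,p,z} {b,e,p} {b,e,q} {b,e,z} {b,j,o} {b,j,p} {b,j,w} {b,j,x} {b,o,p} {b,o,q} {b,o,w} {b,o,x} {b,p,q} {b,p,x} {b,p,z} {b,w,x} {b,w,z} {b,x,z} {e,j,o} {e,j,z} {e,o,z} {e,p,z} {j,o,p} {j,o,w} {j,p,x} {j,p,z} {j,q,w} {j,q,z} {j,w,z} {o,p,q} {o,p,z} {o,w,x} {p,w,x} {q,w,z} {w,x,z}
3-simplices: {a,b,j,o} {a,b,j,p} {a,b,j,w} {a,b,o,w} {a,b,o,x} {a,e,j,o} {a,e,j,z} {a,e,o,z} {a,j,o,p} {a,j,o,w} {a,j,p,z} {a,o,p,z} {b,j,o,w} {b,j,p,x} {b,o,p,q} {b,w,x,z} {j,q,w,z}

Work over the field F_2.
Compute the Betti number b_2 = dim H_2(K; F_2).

b_2=4

n_0=10 n_1=44 n_2=52 n_3=17  [Z2]
∂1: piv[ab,ae,aj,ao,ap,aq,aw,ax,az] rk=9  ker:be,bj,bo,bp,bq,bw,bx,bz,ej,eo,ep,eq,ew,ez,jo,jp,jq,jw,jx,jz,op,oq,ow,ox,oz,pq,pw,px,pz,qw,qx,qz,wx,wz,xz
∂2: piv[abj,abo,abp,abw,abx,aej,aeo,aez,ajo,ajp,ajq,ajw,ajz,aop,aow,aox,aoz,apz,bep,beq,bez,bjx,boq,bpq,bpx,bpz,bwx,bwz,bxz,jqw,jqz,pwx] rk=32  ker:bjo,bjp,bjw,bop,bow,box,ejo,ejz,eoz,epz,jop,jow,jpx,jpz,jwz,opq,opz,owx,qwz,wxz
∂3: piv[abjo,abjp,abjw,abow,abox,aejo,aejz,aeoz,ajop,ajow,ajpz,aopz,bjpx,bopq,bwxz,jqwz] rk=16  ker:bjow
b_2=(52−32)−16=4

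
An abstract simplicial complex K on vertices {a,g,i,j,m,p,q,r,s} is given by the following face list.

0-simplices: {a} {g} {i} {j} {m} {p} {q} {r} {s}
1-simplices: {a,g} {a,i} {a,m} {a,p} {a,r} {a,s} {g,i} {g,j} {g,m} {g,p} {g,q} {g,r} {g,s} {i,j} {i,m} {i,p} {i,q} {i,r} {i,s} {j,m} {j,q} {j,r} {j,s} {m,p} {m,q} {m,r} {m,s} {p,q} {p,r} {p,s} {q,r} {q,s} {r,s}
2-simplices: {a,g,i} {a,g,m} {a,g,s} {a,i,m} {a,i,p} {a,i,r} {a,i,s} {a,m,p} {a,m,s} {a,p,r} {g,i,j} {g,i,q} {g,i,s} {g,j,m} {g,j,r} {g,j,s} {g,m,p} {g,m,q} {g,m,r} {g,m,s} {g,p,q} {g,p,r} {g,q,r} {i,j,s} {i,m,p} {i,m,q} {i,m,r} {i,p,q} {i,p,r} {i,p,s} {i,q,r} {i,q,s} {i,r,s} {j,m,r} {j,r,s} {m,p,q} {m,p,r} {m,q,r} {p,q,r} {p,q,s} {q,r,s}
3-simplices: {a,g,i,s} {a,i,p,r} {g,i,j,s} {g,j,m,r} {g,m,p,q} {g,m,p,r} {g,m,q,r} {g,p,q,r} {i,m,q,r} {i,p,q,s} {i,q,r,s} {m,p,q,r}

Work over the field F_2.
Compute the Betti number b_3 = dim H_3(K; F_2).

n_0=9 n_1=33 n_2=41 n_3=12  [Z2]
∂1: piv[ag,ai,am,ap,ar,as,gj,gq] rk=8  ker:gi,gm,gp,gr,gs,ij,im,ip,iq,ir,is,jm,jq,jr,js,mp,mq,mr,ms,pq,pr,ps,qr,qs,rs
∂2: piv[agi,agm,ags,aim,aip,air,ais,amp,ams,apr,gij,giq,gjm,gjr,gjs,gmp,gmq,gmr,gpq,gpr,gqr,ips,iqs,irs] rk=24  ker:gis,gms,ijs,imp,imq,imr,ipq,ipr,iqr,jmr,jrs,mpq,mpr,mqr,pqr,pqs,qrs
∂3: piv[agis,aipr,gijs,gjmr,gmpq,gmpr,gmqr,gpqr,imqr,ipqs,iqrs] rk=11  ker:mpqr
b_3=(12−11)−0=1

b_3=1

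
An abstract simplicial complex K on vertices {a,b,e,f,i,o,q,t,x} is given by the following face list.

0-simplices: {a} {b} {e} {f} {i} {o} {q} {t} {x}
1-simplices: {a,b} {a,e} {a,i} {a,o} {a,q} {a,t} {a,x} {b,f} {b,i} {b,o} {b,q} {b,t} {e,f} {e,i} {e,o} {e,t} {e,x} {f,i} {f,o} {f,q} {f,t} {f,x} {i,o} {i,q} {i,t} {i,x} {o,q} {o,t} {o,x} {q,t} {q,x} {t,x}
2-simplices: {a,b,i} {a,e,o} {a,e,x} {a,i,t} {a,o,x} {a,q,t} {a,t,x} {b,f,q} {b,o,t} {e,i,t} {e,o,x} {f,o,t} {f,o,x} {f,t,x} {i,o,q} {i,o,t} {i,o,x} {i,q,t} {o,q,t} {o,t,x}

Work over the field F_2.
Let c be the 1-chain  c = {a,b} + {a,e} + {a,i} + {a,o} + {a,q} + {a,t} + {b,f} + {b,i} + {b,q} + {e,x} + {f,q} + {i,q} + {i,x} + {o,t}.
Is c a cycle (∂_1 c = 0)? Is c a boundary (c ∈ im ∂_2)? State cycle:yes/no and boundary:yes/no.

cycle:yes boundary:yes

n_0=9 n_1=32 n_2=20  [Z2]
∂1: piv[ab,ae,ai,ao,aq,at,ax,bf] rk=8  ker:bi,bo,bq,bt,ef,ei,eo,et,ex,fi,fo,fq,ft,fx,io,iq,it,ix,oq,ot,ox,qt,qx,tx
∂2: piv[abi,aeo,aex,ait,aox,aqt,atx,bfq,bot,eit,fot,fox,ftx,ioq,iot,iox,iqt] rk=17  ker:eox,oqt,otx
∂1c = 0
c vs im∂2: reduces to 0 ⇒ boundary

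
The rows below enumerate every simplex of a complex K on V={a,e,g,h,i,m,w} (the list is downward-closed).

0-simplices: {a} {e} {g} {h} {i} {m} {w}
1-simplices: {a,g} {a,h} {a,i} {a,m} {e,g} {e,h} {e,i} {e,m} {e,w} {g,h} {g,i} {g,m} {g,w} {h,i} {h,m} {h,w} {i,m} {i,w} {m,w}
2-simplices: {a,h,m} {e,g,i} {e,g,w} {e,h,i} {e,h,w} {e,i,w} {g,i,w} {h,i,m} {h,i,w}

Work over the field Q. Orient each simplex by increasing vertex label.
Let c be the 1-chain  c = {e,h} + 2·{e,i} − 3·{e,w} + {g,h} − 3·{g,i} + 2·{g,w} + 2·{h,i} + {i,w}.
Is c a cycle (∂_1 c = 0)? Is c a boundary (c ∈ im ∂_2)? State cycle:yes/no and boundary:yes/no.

n_0=7 n_1=19 n_2=9  [Q]
∂1: piv[ag,ah,ai,am,eg,ew] rk=6  ker:eh,ei,em,gh,gi,gm,gw,hi,hm,hw,im,iw,mw
∂2: piv[ahm,egi,egw,ehi,ehw,eiw,him] rk=7  ker:giw,hiw
∂1c = 0
c vs im∂2: residual ≠ 0 ⇒ not boundary

cycle:yes boundary:no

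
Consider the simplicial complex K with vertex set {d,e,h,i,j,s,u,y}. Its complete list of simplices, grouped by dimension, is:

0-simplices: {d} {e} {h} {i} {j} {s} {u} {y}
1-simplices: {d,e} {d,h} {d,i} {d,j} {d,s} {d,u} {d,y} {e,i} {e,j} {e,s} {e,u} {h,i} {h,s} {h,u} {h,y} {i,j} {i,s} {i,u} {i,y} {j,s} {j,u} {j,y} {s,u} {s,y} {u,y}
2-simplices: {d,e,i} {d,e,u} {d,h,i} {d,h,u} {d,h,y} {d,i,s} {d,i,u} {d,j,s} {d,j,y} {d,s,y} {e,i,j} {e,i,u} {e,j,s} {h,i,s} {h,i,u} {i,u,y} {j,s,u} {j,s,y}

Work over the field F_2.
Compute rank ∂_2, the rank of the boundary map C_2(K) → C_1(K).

rank∂_2=15

n_0=8 n_1=25 n_2=18  [Z2]
∂1: piv[de,dh,di,dj,ds,du,dy] rk=7  ker:ei,ej,es,eu,hi,hs,hu,hy,ij,is,iu,iy,js,ju,jy,su,sy,uy
∂2: piv[dei,deu,dhi,dhu,dhy,dis,diu,djs,djy,dsy,eij,ejs,his,iuy,jsu] rk=15  ker:eiu,hiu,jsy
rk∂_2=15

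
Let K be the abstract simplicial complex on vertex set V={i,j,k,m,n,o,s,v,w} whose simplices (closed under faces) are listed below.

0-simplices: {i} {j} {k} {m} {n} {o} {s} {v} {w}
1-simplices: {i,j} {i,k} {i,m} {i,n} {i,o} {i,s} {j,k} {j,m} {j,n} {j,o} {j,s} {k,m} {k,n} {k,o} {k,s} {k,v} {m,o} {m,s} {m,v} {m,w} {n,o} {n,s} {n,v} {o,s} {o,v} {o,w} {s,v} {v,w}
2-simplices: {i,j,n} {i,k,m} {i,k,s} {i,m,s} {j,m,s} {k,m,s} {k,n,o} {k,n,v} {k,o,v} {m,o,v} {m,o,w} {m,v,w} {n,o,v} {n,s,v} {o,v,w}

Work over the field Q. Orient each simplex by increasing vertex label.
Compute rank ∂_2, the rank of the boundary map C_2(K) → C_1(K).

n_0=9 n_1=28 n_2=15  [Q]
∂1: piv[ij,ik,im,in,io,is,kv,mw] rk=8  ker:jk,jm,jn,jo,js,km,kn,ko,ks,mo,ms,mv,no,ns,nv,os,ov,ow,sv,vw
∂2: piv[ijn,ikm,iks,ims,jms,kno,knv,kov,mov,mow,mvw,nsv] rk=12  ker:kms,nov,ovw
rk∂_2=12

rank∂_2=12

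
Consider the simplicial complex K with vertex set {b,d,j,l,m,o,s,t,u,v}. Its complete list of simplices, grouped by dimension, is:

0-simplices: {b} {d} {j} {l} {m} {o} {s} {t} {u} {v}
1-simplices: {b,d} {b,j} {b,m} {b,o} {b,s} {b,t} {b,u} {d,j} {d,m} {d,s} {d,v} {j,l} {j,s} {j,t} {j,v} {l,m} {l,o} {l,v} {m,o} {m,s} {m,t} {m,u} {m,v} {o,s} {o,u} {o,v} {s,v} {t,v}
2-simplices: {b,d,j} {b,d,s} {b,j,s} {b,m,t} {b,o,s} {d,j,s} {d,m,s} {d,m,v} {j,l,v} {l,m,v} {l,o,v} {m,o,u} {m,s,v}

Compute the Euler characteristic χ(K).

n_0=10 n_1=28 n_2=13
χ=+10−28+13=-5

χ(K)=-5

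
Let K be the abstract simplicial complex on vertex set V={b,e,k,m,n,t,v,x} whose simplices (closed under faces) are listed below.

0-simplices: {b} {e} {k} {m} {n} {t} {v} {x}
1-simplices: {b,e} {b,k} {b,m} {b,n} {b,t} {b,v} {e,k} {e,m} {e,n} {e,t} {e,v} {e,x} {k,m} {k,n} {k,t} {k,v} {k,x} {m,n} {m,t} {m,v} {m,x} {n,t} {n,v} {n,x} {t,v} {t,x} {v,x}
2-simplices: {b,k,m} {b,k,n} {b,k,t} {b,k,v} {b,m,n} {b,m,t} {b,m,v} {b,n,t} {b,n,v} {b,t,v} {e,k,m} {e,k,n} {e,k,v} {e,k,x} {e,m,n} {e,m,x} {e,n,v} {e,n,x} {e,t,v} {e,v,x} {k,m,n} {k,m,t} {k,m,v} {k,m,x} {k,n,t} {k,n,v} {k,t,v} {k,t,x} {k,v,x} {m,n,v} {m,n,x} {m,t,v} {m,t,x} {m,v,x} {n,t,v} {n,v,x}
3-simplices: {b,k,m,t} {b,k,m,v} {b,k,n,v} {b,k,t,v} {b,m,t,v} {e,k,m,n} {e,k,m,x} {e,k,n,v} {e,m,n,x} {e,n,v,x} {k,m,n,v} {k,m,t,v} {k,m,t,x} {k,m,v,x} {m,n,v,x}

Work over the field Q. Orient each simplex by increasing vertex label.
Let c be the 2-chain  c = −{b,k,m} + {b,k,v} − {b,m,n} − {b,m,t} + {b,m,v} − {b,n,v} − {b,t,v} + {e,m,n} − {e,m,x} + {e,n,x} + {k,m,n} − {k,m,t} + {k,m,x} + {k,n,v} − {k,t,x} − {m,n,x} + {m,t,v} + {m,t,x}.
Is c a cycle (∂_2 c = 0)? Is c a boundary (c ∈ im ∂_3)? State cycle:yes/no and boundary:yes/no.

cycle:yes boundary:no

n_0=8 n_1=27 n_2=36 n_3=15  [Q]
∂1: piv[be,bk,bm,bn,bt,bv,ex] rk=7  ker:ek,em,en,et,ev,km,kn,kt,kv,kx,mn,mt,mv,mx,nt,nv,nx,tv,tx,vx
∂2: piv[bkm,bkn,bkt,bkv,bmn,bmt,bmv,bnt,bnv,btv,ekm,ekn,ekv,ekx,emx,enx,etv,evx,ktx] rk=19  ker:emn,env,kmn,kmt,kmv,kmx,knt,knv,ktv,kvx,mnv,mnx,mtv,mtx,mvx,ntv,nvx
∂3: piv[bkmt,bkmv,bknv,bktv,bmtv,ekmn,ekmx,eknv,emnx,envx,kmnv,kmtx,kmvx,mnvx] rk=14  ker:kmtv
∂2c = 0
c vs im∂3: residual ≠ 0 ⇒ not boundary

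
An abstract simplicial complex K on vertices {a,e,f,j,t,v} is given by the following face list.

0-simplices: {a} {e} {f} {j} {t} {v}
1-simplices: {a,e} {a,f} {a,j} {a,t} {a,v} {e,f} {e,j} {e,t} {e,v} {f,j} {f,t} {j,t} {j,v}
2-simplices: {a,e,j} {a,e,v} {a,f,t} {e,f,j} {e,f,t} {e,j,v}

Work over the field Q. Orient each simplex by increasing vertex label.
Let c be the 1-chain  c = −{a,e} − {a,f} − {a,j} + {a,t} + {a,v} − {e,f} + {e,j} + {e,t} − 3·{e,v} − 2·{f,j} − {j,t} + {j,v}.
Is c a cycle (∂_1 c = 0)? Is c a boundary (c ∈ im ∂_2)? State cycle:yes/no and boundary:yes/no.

cycle:no boundary:no

n_0=6 n_1=13 n_2=6  [Q]
∂1: piv[ae,af,aj,at,av] rk=5  ker:ef,ej,et,ev,fj,ft,jt,jv
∂2: piv[aej,aev,aft,efj,eft,ejv] rk=6
∂1c = {a} + {e} − 2·{j} + {t} − {v}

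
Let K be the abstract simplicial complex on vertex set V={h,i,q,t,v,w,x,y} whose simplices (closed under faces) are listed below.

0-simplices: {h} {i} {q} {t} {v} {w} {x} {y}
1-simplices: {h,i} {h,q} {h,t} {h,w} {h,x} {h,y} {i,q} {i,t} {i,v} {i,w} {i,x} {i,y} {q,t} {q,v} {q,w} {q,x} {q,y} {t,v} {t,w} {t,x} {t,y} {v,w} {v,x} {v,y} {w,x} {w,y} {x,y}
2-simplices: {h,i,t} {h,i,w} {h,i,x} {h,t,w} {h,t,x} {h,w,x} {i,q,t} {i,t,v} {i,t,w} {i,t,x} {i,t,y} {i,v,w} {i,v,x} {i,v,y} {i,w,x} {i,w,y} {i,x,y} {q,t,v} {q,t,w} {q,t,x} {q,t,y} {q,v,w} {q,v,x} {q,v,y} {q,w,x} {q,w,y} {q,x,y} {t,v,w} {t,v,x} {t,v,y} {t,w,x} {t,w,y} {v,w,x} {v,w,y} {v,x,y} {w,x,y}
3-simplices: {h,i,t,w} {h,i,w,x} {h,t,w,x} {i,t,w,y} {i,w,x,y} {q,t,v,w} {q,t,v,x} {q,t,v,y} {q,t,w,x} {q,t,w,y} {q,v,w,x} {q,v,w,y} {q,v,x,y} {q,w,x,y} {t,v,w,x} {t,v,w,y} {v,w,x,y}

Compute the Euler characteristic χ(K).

n_0=8 n_1=27 n_2=36 n_3=17
χ=+8−27+36−17=0

χ(K)=0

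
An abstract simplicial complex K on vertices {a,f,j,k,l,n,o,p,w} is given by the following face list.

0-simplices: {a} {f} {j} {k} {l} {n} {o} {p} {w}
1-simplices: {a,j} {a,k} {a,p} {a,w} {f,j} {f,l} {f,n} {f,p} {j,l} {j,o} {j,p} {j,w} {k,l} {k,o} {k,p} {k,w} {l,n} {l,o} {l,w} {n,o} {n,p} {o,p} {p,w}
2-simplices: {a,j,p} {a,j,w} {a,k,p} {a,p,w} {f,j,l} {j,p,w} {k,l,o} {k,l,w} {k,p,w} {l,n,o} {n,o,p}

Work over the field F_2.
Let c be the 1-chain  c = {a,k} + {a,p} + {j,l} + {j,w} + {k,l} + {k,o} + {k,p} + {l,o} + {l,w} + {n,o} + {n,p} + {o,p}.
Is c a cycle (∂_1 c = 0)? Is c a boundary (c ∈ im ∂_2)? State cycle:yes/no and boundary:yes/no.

n_0=9 n_1=23 n_2=11  [Z2]
∂1: piv[aj,ak,ap,aw,fj,fl,fn,jo] rk=8  ker:fp,jl,jp,jw,kl,ko,kp,kw,ln,lo,lw,no,np,op,pw
∂2: piv[ajp,ajw,akp,apw,fjl,klo,klw,kpw,lno,nop] rk=10  ker:jpw
∂1c = 0
c vs im∂2: residual ≠ 0 ⇒ not boundary

cycle:yes boundary:no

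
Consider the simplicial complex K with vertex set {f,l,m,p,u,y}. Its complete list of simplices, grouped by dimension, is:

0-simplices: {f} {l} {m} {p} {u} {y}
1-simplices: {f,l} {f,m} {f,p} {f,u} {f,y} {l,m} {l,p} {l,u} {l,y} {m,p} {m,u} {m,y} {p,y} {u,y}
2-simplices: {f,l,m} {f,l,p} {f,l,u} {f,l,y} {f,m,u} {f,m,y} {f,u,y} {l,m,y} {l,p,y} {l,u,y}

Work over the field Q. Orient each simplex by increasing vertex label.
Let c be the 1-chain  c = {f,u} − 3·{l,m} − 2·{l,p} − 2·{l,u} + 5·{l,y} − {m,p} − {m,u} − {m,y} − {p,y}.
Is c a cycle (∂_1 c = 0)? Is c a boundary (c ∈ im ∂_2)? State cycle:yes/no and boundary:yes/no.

n_0=6 n_1=14 n_2=10  [Q]
∂1: piv[fl,fm,fp,fu,fy] rk=5  ker:lm,lp,lu,ly,mp,mu,my,py,uy
∂2: piv[flm,flp,flu,fly,fmu,fmy,fuy,lpy] rk=8  ker:lmy,luy
∂1c = −{f} + 2·{l} − 2·{p} − 2·{u} + 3·{y}

cycle:no boundary:no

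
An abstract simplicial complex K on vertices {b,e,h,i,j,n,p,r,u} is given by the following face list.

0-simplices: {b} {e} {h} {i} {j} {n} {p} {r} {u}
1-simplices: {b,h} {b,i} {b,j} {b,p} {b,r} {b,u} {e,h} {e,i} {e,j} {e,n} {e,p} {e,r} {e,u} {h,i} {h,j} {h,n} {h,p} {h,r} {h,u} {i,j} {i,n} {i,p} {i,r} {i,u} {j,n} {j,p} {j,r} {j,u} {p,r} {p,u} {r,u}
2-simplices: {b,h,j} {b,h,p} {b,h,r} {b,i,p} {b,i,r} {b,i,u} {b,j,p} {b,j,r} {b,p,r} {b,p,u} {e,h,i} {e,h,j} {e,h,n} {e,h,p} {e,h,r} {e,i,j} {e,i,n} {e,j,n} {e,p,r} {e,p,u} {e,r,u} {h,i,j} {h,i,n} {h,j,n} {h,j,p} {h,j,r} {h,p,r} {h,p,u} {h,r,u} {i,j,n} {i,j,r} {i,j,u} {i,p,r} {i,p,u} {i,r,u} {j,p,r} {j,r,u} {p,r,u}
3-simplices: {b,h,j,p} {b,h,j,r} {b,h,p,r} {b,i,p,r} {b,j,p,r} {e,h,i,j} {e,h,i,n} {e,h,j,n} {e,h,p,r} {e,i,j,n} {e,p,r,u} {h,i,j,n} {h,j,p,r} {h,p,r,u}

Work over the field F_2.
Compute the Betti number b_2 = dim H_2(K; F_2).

n_0=9 n_1=31 n_2=38 n_3=14  [Z2]
∂1: piv[bh,bi,bj,bp,br,bu,eh,en] rk=8  ker:ei,ej,ep,er,eu,hi,hj,hn,hp,hr,hu,ij,in,ip,ir,iu,jn,jp,jr,ju,pr,pu,ru
∂2: piv[bhj,bhp,bhr,bip,bir,biu,bjp,bjr,bpr,bpu,ehi,ehj,ehn,ehp,ehr,eij,ein,ejn,epu,eru,hpu,ijr,iju] rk=23  ker:epr,hij,hin,hjn,hjp,hjr,hpr,hru,ijn,ipr,ipu,iru,jpr,jru,pru
∂3: piv[bhjp,bhjr,bhpr,bipr,bjpr,ehij,ehin,ehjn,ehpr,eijn,epru,hpru] rk=12  ker:hijn,hjpr
b_2=(38−23)−12=3

b_2=3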